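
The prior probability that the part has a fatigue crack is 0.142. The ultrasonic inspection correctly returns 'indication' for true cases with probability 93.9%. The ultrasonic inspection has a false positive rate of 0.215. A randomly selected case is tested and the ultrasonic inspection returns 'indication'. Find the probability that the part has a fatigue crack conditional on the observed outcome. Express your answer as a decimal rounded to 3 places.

P(H | E) ≈ 0.420

Let H be the event that the part has a fatigue crack. P(H) = 0.142, so P(¬H) = 0.858. With E the 'indication' result, P(E|H) = 0.939 and P(E|¬H) = 0.215.
P(E) = 0.939·0.142 + 0.215·0.858 = 0.13334 + 0.18447 = 0.31781.
By Bayes' theorem, P(H|E) = 0.13334 / 0.31781 = 0.420.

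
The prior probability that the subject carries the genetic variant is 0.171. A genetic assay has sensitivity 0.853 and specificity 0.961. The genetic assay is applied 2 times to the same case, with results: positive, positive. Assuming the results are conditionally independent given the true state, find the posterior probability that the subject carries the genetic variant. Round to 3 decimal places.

With H the event that the subject carries the genetic variant, the joint likelihood of the observed sequence is P(data|H) = 0.853·0.853 = 0.72761 and P(data|¬H) = 0.039·0.039 = 0.0015210.
Bayes: P(H|data) = 0.171·0.72761 / (0.171·0.72761 + 0.829·0.0015210) = 0.12442/0.12568 = 0.9900.

Posterior P(H) ≈ 0.990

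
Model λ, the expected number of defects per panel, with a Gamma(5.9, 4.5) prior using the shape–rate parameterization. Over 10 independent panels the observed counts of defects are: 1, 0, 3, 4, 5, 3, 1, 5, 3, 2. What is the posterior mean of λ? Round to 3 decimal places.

Posterior mean ≈ 2.269

Total count ∑xᵢ = 27 over n = 10 panels.
Gamma is conjugate to the Poisson likelihood: posterior is Gamma(shape = 5.9+27 = 32.9, rate = 4.5+10 = 14.5).
Posterior mean = shape/rate = 32.9/14.5 = 2.269.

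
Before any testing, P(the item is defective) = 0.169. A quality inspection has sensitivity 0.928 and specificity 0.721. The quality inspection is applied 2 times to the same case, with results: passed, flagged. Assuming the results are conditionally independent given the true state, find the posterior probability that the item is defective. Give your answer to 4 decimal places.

With H the event that the item is defective, the joint likelihood of the observed sequence is P(data|H) = 0.072·0.928 = 0.066816 and P(data|¬H) = 0.721·0.279 = 0.20116.
Bayes: P(H|data) = 0.169·0.066816 / (0.169·0.066816 + 0.831·0.20116) = 0.011292/0.17846 = 0.0633.

Posterior P(H) ≈ 0.0633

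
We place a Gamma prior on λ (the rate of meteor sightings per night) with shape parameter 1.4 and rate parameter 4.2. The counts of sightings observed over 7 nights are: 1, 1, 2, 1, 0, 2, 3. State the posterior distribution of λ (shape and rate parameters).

The Poisson likelihood adds the total count to the shape and the number of exposure periods to the rate. Here ∑xᵢ = 10 and n = 7, so shape 1.4→11.4 and rate 4.2→11.2.

Posterior: Gamma(shape=11.4, rate=11.2)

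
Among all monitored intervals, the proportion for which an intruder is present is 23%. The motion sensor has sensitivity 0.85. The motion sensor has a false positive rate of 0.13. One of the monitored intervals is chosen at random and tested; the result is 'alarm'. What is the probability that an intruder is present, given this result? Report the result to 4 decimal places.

Let H be the event that an intruder is present. P(H) = 0.23, so P(¬H) = 0.77. With E the 'alarm' result, P(E|H) = 0.85 and P(E|¬H) = 0.13.
P(E) = 0.85·0.23 + 0.13·0.77 = 0.19550 + 0.10010 = 0.29560.
By Bayes' theorem, P(H|E) = 0.19550 / 0.29560 = 0.6614.

P(H | E) ≈ 0.6614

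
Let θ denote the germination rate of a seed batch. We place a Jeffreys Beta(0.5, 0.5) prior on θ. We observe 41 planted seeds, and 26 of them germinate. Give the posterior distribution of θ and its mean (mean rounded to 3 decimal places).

Posterior: Beta(26.5, 15.5); mean ≈ 0.631

The binomial likelihood is conjugate to the Beta prior: with 26 successes and 15 failures, the posterior is Beta(0.5+26, 0.5+15) = Beta(26.5, 15.5).
Posterior mean = α/(α+β) = 26.5/42 = 0.631.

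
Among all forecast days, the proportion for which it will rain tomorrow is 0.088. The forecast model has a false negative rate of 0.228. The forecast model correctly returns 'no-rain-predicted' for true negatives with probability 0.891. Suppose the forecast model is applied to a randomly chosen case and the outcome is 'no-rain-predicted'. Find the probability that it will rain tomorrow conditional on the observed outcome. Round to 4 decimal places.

P(H | E) ≈ 0.0241

Write H for 'it will rain tomorrow'. Prior odds H:¬H = 0.088/0.912 = 0.096491. For the 'no-rain-predicted' outcome, the likelihood ratio is 0.228/0.891 = 0.25589.
Posterior odds = 0.096491 × 0.25589 = 0.024691, so P(H|E) = 0.024691/(1+0.024691) = 0.0241.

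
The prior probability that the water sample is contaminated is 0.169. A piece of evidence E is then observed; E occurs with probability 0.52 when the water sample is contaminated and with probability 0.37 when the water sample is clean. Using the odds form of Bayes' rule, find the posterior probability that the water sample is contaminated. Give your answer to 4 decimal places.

Prior odds = 0.169/(1−0.169) = 0.20337. In log-odds, ln(0.20337) = -1.5927.
Add log likelihood ratio: ln(1.4054) = 0.34033.
Posterior log-odds = -1.2524, so posterior odds = exp(-1.2524) = 0.28582. Converting, P(H|E) = 0.28582/1.2858 = 0.2223.

Posterior probability ≈ 0.2223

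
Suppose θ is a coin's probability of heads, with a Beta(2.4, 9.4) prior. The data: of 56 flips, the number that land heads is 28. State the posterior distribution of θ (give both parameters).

The binomial likelihood is conjugate to the Beta prior: with 28 successes and 28 failures, the posterior is Beta(2.4+28, 9.4+28) = Beta(30.4, 37.4).

Posterior: Beta(30.4, 37.4)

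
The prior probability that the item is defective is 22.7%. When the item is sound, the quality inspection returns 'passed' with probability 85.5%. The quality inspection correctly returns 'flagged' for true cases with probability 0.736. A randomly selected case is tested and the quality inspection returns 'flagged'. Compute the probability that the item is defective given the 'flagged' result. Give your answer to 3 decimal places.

P(H | E) ≈ 0.598

Write H for 'the item is defective'. Prior odds H:¬H = 0.227/0.773 = 0.29366. For the 'flagged' outcome, the likelihood ratio is 0.736/0.145 = 5.0759.
Posterior odds = 0.29366 × 5.0759 = 1.4906, so P(H|E) = 1.4906/(1+1.4906) = 0.598.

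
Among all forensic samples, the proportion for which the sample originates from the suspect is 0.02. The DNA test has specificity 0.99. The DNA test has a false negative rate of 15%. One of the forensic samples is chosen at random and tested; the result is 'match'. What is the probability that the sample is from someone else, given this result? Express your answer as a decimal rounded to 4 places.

Let H be the event that the sample originates from the suspect. P(H) = 0.02, so P(¬H) = 0.98. With E the 'match' result, P(E|H) = 0.85 and P(E|¬H) = 0.01.
P(E) = 0.85·0.02 + 0.01·0.98 = 0.017000 + 0.0098000 = 0.026800.
By Bayes' theorem, P(H|E) = 0.017000 / 0.026800 = 0.6343. Hence P(¬H|E) = 1 − 0.6343 = 0.3657.

P(¬H | E) ≈ 0.3657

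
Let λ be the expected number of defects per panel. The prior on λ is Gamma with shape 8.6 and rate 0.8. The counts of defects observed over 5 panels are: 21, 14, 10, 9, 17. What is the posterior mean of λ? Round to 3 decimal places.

Total count ∑xᵢ = 71 over n = 5 panels.
Gamma is conjugate to the Poisson likelihood: posterior is Gamma(shape = 8.6+71 = 79.6, rate = 0.8+5 = 5.8).
E[λ | data] = 79.6/5.8 = 13.724.

Posterior mean ≈ 13.724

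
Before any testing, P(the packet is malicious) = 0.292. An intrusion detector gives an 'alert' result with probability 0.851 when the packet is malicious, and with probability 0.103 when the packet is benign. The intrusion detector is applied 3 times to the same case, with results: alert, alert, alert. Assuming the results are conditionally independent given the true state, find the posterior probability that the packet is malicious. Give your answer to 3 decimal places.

Let H be the event that the packet is malicious; start with P(H) = 0.292. P('alert'|H) = 0.851, P('alert'|¬H) = 0.103.
Update on result 1 ('alert'): P(H) ← 0.851·0.2920 / (0.851·0.2920 + 0.103·0.7080) = 0.24849/0.32142 = 0.7731.
Update on result 2 ('alert'): P(H) ← 0.851·0.7731 / (0.851·0.7731 + 0.103·0.2269) = 0.65792/0.68129 = 0.9657.
Update on result 3 ('alert'): P(H) ← 0.851·0.9657 / (0.851·0.9657 + 0.103·0.0343) = 0.82181/0.82534 = 0.9957.

Posterior P(H) ≈ 0.996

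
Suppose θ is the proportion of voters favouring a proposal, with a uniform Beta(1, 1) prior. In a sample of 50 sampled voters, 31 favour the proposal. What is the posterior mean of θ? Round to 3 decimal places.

Posterior mean ≈ 0.615

The binomial likelihood is conjugate to the Beta prior: with 31 successes and 19 failures, the posterior is Beta(1+31, 1+19) = Beta(32, 20).
Posterior mean = α/(α+β) = 32/52 = 0.615.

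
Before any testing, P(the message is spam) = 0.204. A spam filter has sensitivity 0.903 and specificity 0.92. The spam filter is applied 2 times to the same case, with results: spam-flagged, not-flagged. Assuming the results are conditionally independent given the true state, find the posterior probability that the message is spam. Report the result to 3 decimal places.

Let H be the event that the message is spam; start with P(H) = 0.204. P('spam-flagged'|H) = 0.903, P('spam-flagged'|¬H) = 0.08.
Update on result 1 ('spam-flagged'): P(H) ← 0.903·0.2040 / (0.903·0.2040 + 0.08·0.7960) = 0.18421/0.24789 = 0.7431.
Update on result 2 ('not-flagged'): P(H) ← 0.097·0.7431 / (0.097·0.7431 + 0.92·0.2569) = 0.072082/0.30842 = 0.2337.

Posterior P(H) ≈ 0.234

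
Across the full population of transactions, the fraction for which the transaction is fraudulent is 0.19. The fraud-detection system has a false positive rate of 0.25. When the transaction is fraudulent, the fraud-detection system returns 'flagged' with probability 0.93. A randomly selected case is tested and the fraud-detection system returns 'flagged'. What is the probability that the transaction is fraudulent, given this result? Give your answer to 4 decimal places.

P(H | E) ≈ 0.4660

Let H be the event that the transaction is fraudulent. P(H) = 0.19, so P(¬H) = 0.81. With E the 'flagged' result, P(E|H) = 0.93 and P(E|¬H) = 0.25.
P(E) = 0.93·0.19 + 0.25·0.81 = 0.17670 + 0.20250 = 0.37920.
By Bayes' theorem, P(H|E) = 0.17670 / 0.37920 = 0.4660.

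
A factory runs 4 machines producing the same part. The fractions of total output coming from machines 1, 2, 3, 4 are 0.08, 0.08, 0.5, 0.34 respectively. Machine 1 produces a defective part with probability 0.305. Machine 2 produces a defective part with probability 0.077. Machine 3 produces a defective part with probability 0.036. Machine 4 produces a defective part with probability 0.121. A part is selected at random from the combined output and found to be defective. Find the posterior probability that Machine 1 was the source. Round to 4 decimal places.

Tabulate prior·likelihood by source: [1] prior 0.08, lik 0.305, product 0.02440; [2] prior 0.08, lik 0.077, product 0.006160; [3] prior 0.5, lik 0.036, product 0.01800; [4] prior 0.34, lik 0.121, product 0.04114.
Normalizing constant = 0.089700; the posterior for Machine 1 is its product over the sum, 0.02440/0.089700 = 0.2720.

Posterior probability ≈ 0.2720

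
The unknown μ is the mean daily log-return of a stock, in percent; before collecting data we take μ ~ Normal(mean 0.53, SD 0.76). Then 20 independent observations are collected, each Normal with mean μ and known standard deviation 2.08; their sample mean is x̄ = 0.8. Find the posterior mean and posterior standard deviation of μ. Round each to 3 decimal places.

Posterior mean ≈ 0.726; posterior SD ≈ 0.397

Prior precision 1/τ₀² = 1/0.76² = 1.73130; data precision n/σ² = 20/2.08² = 4.62278.
Posterior precision = 1.73130 + 4.62278 = 6.35408, giving posterior SD = 1/√6.35408 = 0.397.
Posterior mean = (1.73130·0.53 + 4.62278·0.8) / 6.35408 = 0.726.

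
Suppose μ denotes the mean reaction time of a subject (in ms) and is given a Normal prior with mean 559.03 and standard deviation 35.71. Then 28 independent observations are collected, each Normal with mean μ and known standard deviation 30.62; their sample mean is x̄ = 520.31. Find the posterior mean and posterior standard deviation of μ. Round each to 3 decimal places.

With known σ, the Normal prior is conjugate. Weight on the data is w = (n/σ²)/(n/σ² + 1/τ₀²) = 0.0298640/(0.0298640+0.00078419) = 0.97441.
Posterior mean = w·x̄ + (1−w)·μ₀ = 0.97441·520.31 + 0.025587·559.03 = 521.301. Posterior variance = 1/(0.0298640+0.00078419) = 32.6284, so SD = 5.712.

Posterior mean ≈ 521.301; posterior SD ≈ 5.712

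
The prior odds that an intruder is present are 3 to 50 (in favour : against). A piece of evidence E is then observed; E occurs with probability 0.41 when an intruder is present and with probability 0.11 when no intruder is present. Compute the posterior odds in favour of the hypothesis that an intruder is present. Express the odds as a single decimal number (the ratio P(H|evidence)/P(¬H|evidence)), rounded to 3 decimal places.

Posterior odds ≈ 0.224

Prior odds = 3/50 = 0.060000.
Likelihood ratio for E = 0.41/0.11 = 3.7273.
Posterior odds = prior odds × LR = 0.22364.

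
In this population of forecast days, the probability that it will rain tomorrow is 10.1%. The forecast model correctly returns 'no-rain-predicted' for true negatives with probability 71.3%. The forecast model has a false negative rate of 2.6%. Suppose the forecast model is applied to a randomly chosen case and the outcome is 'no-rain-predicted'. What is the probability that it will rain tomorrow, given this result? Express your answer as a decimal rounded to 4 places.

Write H for 'it will rain tomorrow'. Prior odds H:¬H = 0.101/0.899 = 0.11235. For the 'no-rain-predicted' outcome, the likelihood ratio is 0.026/0.713 = 0.036466.
Posterior odds = 0.11235 × 0.036466 = 0.0040968, so P(H|E) = 0.0040968/(1+0.0040968) = 0.0041.

P(H | E) ≈ 0.0041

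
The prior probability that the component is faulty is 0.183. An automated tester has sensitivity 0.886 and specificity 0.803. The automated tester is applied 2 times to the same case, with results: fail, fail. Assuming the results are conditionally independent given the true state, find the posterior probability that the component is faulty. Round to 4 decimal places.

Posterior P(H) ≈ 0.8192

With H the event that the component is faulty, the joint likelihood of the observed sequence is P(data|H) = 0.886·0.886 = 0.78500 and P(data|¬H) = 0.197·0.197 = 0.038809.
Bayes: P(H|data) = 0.183·0.78500 / (0.183·0.78500 + 0.817·0.038809) = 0.14365/0.17536 = 0.8192.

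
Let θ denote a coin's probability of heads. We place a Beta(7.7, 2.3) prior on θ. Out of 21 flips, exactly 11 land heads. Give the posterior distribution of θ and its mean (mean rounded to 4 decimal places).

Posterior: Beta(18.7, 12.3); mean ≈ 0.6032

The binomial likelihood is conjugate to the Beta prior: with 11 successes and 10 failures, the posterior is Beta(7.7+11, 2.3+10) = Beta(18.7, 12.3).
E[θ | data] = 18.7/(18.7+12.3) = 0.6032.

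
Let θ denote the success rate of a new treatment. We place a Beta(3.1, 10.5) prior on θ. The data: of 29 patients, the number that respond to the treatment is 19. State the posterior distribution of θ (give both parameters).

Posterior: Beta(22.1, 20.5)

The binomial likelihood is conjugate to the Beta prior: with 19 successes and 10 failures, the posterior is Beta(3.1+19, 10.5+10) = Beta(22.1, 20.5).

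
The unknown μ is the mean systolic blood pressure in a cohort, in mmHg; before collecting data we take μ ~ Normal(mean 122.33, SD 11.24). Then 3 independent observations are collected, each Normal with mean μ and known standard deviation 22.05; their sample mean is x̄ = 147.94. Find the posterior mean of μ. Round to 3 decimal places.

Posterior mean ≈ 133.549

With known σ, the Normal prior is conjugate. Weight on the data is w = (n/σ²)/(n/σ² + 1/τ₀²) = 0.00617027/(0.00617027+0.00791530) = 0.43806.
Posterior mean = w·x̄ + (1−w)·μ₀ = 0.43806·147.94 + 0.56194·122.33 = 133.549.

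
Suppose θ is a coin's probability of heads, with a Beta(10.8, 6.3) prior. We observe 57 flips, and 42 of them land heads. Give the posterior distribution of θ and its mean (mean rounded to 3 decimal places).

Observing 42 successes and 15 failures updates Beta(10.8, 6.3) by adding the success and failure counts to the two shape parameters: α = 10.8+42 = 52.8, β = 6.3+15 = 21.3.
Posterior mean = α/(α+β) = 52.8/74.1 = 0.713.

Posterior: Beta(52.8, 21.3); mean ≈ 0.713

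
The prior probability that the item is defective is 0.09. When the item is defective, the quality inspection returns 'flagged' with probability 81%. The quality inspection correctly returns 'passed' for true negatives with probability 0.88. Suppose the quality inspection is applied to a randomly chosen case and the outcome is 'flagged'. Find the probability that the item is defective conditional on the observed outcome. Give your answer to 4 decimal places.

P(H | E) ≈ 0.4003

Let H be the event that the item is defective. P(H) = 0.09, so P(¬H) = 0.91. With E the 'flagged' result, P(E|H) = 0.81 and P(E|¬H) = 0.12.
P(E) = 0.81·0.09 + 0.12·0.91 = 0.072900 + 0.10920 = 0.18210.
By Bayes' theorem, P(H|E) = 0.072900 / 0.18210 = 0.4003.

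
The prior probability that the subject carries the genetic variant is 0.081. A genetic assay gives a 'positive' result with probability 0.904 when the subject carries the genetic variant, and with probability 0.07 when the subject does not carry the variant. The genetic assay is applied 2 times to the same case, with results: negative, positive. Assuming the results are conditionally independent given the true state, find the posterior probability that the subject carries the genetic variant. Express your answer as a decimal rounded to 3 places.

Let H be the event that the subject carries the genetic variant; start with P(H) = 0.081. P('positive'|H) = 0.904, P('positive'|¬H) = 0.07.
Update on result 1 ('negative'): P(H) ← 0.096·0.0810 / (0.096·0.0810 + 0.93·0.9190) = 0.0077760/0.86245 = 0.0090.
Update on result 2 ('positive'): P(H) ← 0.904·0.0090 / (0.904·0.0090 + 0.07·0.9910) = 0.0081507/0.077520 = 0.1051.

Posterior P(H) ≈ 0.105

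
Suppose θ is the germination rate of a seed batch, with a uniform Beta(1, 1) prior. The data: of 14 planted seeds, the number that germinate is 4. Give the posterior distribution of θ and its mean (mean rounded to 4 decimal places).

Observing 4 successes and 10 failures updates Beta(1, 1) by adding the success and failure counts to the two shape parameters: α = 1+4 = 5, β = 1+10 = 11.
Posterior mean = α/(α+β) = 5/16 = 0.3125.

Posterior: Beta(5, 11); mean ≈ 0.3125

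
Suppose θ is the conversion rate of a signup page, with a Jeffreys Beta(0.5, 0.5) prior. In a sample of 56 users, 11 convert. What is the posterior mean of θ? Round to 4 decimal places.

The binomial likelihood is conjugate to the Beta prior: with 11 successes and 45 failures, the posterior is Beta(0.5+11, 0.5+45) = Beta(11.5, 45.5).
E[θ | data] = 11.5/(11.5+45.5) = 0.2018.

Posterior mean ≈ 0.2018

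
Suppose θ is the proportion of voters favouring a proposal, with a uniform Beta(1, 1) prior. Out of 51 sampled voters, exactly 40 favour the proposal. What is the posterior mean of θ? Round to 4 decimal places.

Posterior mean ≈ 0.7736

The binomial likelihood is conjugate to the Beta prior: with 40 successes and 11 failures, the posterior is Beta(1+40, 1+11) = Beta(41, 12).
Posterior mean = α/(α+β) = 41/53 = 0.7736.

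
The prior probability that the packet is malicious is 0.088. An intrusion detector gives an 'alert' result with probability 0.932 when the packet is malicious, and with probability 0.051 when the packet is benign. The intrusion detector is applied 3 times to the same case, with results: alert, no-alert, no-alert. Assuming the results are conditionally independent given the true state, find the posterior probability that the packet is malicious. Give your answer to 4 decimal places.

Posterior P(H) ≈ 0.0090

With H the event that the packet is malicious, the joint likelihood of the observed sequence is P(data|H) = 0.932·0.068·0.068 = 0.0043096 and P(data|¬H) = 0.051·0.949·0.949 = 0.045931.
Bayes: P(H|data) = 0.088·0.0043096 / (0.088·0.0043096 + 0.912·0.045931) = 0.00037924/0.042268 = 0.0090.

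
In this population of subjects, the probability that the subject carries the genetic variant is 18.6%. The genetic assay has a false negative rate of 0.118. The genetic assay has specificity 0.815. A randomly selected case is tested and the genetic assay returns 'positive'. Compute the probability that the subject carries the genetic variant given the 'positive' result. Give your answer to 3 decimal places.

P(H | E) ≈ 0.521

Let H be the event that the subject carries the genetic variant. P(H) = 0.186, so P(¬H) = 0.814. With E the 'positive' result, P(E|H) = 0.882 and P(E|¬H) = 0.185.
P(E) = 0.882·0.186 + 0.185·0.814 = 0.16405 + 0.15059 = 0.31464.
By Bayes' theorem, P(H|E) = 0.16405 / 0.31464 = 0.521.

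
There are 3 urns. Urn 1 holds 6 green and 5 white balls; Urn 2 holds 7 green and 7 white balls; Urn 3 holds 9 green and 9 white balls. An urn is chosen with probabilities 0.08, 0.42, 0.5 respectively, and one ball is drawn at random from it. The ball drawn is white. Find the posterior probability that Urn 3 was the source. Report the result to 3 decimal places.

P(white|Urn 1) = 0.4545; P(white|Urn 2) = 0.5; P(white|Urn 3) = 0.5.
Prior × likelihood for each source: 0.08·0.4545=0.03636, 0.42·0.5=0.2100, 0.5·0.5=0.2500. Summing gives P(white) = 0.49636.
P(Urn 3 | white) = 0.2500 / 0.49636 = 0.504.

Posterior probability ≈ 0.504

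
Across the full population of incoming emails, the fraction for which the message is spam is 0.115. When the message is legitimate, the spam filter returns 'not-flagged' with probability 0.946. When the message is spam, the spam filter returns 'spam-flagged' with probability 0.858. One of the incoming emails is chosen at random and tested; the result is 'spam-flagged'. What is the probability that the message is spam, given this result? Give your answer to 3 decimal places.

Write H for 'the message is spam'. Prior odds H:¬H = 0.115/0.885 = 0.12994. For the 'spam-flagged' outcome, the likelihood ratio is 0.858/0.054 = 15.889.
Posterior odds = 0.12994 × 15.889 = 2.0647, so P(H|E) = 2.0647/(1+2.0647) = 0.674.

P(H | E) ≈ 0.674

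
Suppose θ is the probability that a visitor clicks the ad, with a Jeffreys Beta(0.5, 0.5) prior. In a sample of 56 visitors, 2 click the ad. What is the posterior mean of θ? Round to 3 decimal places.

Observing 2 successes and 54 failures updates Beta(0.5, 0.5) by adding the success and failure counts to the two shape parameters: α = 0.5+2 = 2.5, β = 0.5+54 = 54.5.
E[θ | data] = 2.5/(2.5+54.5) = 0.044.

Posterior mean ≈ 0.044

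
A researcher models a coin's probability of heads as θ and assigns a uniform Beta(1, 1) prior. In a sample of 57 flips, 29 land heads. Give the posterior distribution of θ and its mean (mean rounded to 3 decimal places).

Posterior: Beta(30, 29); mean ≈ 0.508

The binomial likelihood is conjugate to the Beta prior: with 29 successes and 28 failures, the posterior is Beta(1+29, 1+28) = Beta(30, 29).
Posterior mean = α/(α+β) = 30/59 = 0.508.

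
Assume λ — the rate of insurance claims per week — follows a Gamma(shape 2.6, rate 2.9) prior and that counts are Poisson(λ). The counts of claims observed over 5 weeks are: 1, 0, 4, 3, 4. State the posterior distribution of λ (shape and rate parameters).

Posterior: Gamma(shape=14.6, rate=7.9)

Total count ∑xᵢ = 12 over n = 5 weeks.
Gamma is conjugate to the Poisson likelihood: posterior is Gamma(shape = 2.6+12 = 14.6, rate = 2.9+5 = 7.9).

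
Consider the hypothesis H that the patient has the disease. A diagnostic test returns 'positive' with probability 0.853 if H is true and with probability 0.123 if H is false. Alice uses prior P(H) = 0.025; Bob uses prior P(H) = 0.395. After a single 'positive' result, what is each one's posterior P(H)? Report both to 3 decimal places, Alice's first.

Alice: 0.151; Bob: 0.819

P('+'|H) = 0.853, P('+'|¬H) = 0.123.
Alice: numerator 0.853·0.025 = 0.021325; evidence = 0.021325+0.123·0.975 = 0.14125; posterior = 0.151.
Bob: numerator 0.853·0.395 = 0.33693; evidence = 0.33693+0.123·0.605 = 0.41135; posterior = 0.819.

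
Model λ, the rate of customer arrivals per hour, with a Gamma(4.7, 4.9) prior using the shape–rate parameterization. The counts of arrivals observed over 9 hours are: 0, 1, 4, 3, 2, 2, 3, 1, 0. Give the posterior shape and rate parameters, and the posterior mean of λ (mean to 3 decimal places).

Posterior: Gamma(shape=20.7, rate=13.9); mean ≈ 1.489

The Poisson likelihood adds the total count to the shape and the number of exposure periods to the rate. Here ∑xᵢ = 16 and n = 9, so shape 4.7→20.7 and rate 4.9→13.9.
Posterior mean = shape/rate = 20.7/13.9 = 1.489.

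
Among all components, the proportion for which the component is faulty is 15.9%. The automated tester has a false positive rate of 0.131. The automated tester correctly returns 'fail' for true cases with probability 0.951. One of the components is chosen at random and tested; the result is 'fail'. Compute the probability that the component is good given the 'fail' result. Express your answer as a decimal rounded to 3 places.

P(¬H | E) ≈ 0.421

Write H for 'the component is faulty'. Prior odds H:¬H = 0.159/0.841 = 0.18906. For the 'fail' outcome, the likelihood ratio is 0.951/0.131 = 7.2595.
Posterior odds = 0.18906 × 7.2595 = 1.3725, so P(H|E) = 1.3725/(1+1.3725) = 0.579. Then P(¬H|E) = 1 − 0.579 = 0.421.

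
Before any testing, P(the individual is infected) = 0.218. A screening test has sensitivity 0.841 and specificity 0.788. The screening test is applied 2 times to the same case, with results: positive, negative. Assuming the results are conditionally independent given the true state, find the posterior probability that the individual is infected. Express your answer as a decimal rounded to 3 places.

Posterior P(H) ≈ 0.182

Let H be the event that the individual is infected; start with P(H) = 0.218. P('positive'|H) = 0.841, P('positive'|¬H) = 0.212.
Update on result 1 ('positive'): P(H) ← 0.841·0.2180 / (0.841·0.2180 + 0.212·0.7820) = 0.18334/0.34912 = 0.5251.
Update on result 2 ('negative'): P(H) ← 0.159·0.5251 / (0.159·0.5251 + 0.788·0.4749) = 0.083497/0.45769 = 0.1824.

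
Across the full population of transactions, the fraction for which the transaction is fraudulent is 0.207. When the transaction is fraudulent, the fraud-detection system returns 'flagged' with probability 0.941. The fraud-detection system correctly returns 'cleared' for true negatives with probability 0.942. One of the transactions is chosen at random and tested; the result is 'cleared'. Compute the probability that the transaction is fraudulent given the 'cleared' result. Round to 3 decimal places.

P(H | E) ≈ 0.016

Write H for 'the transaction is fraudulent'. Prior odds H:¬H = 0.207/0.793 = 0.26103. For the 'cleared' outcome, the likelihood ratio is 0.059/0.942 = 0.062633.
Posterior odds = 0.26103 × 0.062633 = 0.016349, so P(H|E) = 0.016349/(1+0.016349) = 0.016.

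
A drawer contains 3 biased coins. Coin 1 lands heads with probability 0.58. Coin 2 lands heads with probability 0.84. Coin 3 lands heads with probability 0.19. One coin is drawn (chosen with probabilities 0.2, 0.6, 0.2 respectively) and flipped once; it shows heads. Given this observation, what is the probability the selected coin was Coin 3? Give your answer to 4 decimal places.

P(heads|C1) = 0.58; P(heads|C2) = 0.84; P(heads|C3) = 0.19.
Prior × likelihood for each source: 0.2·0.58=0.1160, 0.6·0.84=0.5040, 0.2·0.19=0.03800. Summing gives P(heads) = 0.65800.
P(Coin 3 | heads) = 0.03800 / 0.65800 = 0.0578.

Posterior probability ≈ 0.0578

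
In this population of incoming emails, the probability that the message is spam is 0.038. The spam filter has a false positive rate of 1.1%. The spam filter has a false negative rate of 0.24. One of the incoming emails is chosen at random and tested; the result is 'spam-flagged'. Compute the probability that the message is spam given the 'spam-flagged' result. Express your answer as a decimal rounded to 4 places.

Let H be the event that the message is spam. P(H) = 0.038, so P(¬H) = 0.962. With E the 'spam-flagged' result, P(E|H) = 0.76 and P(E|¬H) = 0.011.
P(E) = 0.76·0.038 + 0.011·0.962 = 0.028880 + 0.010582 = 0.039462.
By Bayes' theorem, P(H|E) = 0.028880 / 0.039462 = 0.7318.

P(H | E) ≈ 0.7318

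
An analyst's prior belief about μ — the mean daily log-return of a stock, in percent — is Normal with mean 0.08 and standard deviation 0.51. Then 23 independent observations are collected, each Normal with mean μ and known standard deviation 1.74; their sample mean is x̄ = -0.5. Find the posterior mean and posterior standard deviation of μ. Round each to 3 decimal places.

Posterior mean ≈ -0.305; posterior SD ≈ 0.296

Prior precision 1/τ₀² = 1/0.51² = 3.84468; data precision n/σ² = 23/1.74² = 7.59678.
Posterior precision = 3.84468 + 7.59678 = 11.4415, giving posterior SD = 1/√11.4415 = 0.296.
Posterior mean = (3.84468·0.08 + 7.59678·-0.5) / 11.4415 = -0.305.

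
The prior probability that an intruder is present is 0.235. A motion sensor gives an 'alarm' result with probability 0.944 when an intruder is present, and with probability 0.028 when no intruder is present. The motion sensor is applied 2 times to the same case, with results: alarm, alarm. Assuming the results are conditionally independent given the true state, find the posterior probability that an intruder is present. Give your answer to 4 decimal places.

Posterior P(H) ≈ 0.9971

Let H be the event that an intruder is present; start with P(H) = 0.235. P('alarm'|H) = 0.944, P('alarm'|¬H) = 0.028.
Update on result 1 ('alarm'): P(H) ← 0.944·0.2350 / (0.944·0.2350 + 0.028·0.7650) = 0.22184/0.24326 = 0.9119.
Update on result 2 ('alarm'): P(H) ← 0.944·0.9119 / (0.944·0.9119 + 0.028·0.0881) = 0.86088/0.86334 = 0.9971.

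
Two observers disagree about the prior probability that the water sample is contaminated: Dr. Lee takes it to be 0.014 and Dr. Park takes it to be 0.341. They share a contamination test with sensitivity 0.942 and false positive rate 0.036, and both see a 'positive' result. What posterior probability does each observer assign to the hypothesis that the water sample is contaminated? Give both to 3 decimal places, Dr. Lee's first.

P('+'|H) = 0.942, P('+'|¬H) = 0.036.
Dr. Lee: numerator 0.942·0.014 = 0.013188; evidence = 0.013188+0.036·0.986 = 0.048684; posterior = 0.271.
Dr. Park: numerator 0.942·0.341 = 0.32122; evidence = 0.32122+0.036·0.659 = 0.34495; posterior = 0.931.

Dr. Lee: 0.271; Dr. Park: 0.931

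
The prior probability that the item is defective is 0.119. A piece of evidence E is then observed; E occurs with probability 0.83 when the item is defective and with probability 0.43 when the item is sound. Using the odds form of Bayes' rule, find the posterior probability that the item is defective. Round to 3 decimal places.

Posterior probability ≈ 0.207

Prior odds = 0.119/(1−0.119) = 0.13507.
Likelihood ratio for E = 0.83/0.43 = 1.9302.
Posterior odds = prior odds × LR = 0.26072.
Posterior probability = odds/(1+odds) = 0.26072/1.2607 = 0.207.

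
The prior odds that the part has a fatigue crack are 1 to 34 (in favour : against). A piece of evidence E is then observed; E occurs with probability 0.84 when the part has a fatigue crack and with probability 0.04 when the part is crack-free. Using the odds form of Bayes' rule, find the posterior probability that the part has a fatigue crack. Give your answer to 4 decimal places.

Prior odds = 1/34 = 0.029412.
Likelihood ratio for E = 0.84/0.04 = 21.000.
Posterior odds = prior odds × LR = 0.61765.
Posterior probability = odds/(1+odds) = 0.61765/1.6176 = 0.3818.

Posterior probability ≈ 0.3818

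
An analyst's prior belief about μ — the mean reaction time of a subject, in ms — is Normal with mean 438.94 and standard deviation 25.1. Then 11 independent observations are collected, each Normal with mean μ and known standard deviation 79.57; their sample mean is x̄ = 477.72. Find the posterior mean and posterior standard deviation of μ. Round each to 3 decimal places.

Posterior mean ≈ 459.205; posterior SD ≈ 17.343

With known σ, the Normal prior is conjugate. Weight on the data is w = (n/σ²)/(n/σ² + 1/τ₀²) = 0.00173738/(0.00173738+0.00158728) = 0.52257.
Posterior mean = w·x̄ + (1−w)·μ₀ = 0.52257·477.72 + 0.47743·438.94 = 459.205. Posterior variance = 1/(0.00173738+0.00158728) = 300.783, so SD = 17.343.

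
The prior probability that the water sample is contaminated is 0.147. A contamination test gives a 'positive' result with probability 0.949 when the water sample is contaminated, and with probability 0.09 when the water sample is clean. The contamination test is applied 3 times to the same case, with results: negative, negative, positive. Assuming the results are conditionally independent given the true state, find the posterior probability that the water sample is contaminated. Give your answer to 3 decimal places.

Posterior P(H) ≈ 0.006

With H the event that the water sample is contaminated, the joint likelihood of the observed sequence is P(data|H) = 0.051·0.051·0.949 = 0.0024683 and P(data|¬H) = 0.91·0.91·0.09 = 0.074529.
Bayes: P(H|data) = 0.147·0.0024683 / (0.147·0.0024683 + 0.853·0.074529) = 0.00036285/0.063936 = 0.0057.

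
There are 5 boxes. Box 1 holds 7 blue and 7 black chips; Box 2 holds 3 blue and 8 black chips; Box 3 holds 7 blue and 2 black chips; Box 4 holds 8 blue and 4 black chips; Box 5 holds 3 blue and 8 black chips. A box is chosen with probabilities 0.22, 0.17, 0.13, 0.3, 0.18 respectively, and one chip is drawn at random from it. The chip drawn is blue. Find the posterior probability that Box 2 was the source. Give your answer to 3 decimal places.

Posterior probability ≈ 0.092

Tabulate prior·likelihood by source: [1] prior 0.22, lik 0.5, product 0.1100; [2] prior 0.17, lik 0.2727, product 0.04636; [3] prior 0.13, lik 0.7778, product 0.1011; [4] prior 0.3, lik 0.6667, product 0.2000; [5] prior 0.18, lik 0.2727, product 0.04909.
Normalizing constant = 0.50657; the posterior for Box 2 is its product over the sum, 0.04636/0.50657 = 0.092.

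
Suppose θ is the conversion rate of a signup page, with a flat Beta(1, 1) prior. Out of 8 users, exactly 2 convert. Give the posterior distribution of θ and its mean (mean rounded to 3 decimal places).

The binomial likelihood is conjugate to the Beta prior: with 2 successes and 6 failures, the posterior is Beta(1+2, 1+6) = Beta(3, 7).
Posterior mean = α/(α+β) = 3/10 = 0.300.

Posterior: Beta(3, 7); mean ≈ 0.300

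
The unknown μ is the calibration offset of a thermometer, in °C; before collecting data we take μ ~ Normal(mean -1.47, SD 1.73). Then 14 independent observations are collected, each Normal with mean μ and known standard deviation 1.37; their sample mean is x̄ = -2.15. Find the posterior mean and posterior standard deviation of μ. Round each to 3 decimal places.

Posterior mean ≈ -2.121; posterior SD ≈ 0.358

Prior precision 1/τ₀² = 1/1.73² = 0.334124; data precision n/σ² = 14/1.37² = 7.45911.
Posterior precision = 0.334124 + 7.45911 = 7.79323, giving posterior SD = 1/√7.79323 = 0.358.
Posterior mean = (0.334124·-1.47 + 7.45911·-2.15) / 7.79323 = -2.121.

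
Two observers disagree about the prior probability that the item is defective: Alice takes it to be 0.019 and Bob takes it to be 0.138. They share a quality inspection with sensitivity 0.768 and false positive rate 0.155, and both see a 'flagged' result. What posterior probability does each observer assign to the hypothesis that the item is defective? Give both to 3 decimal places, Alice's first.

Alice: 0.088; Bob: 0.442

P('+'|H) = 0.768, P('+'|¬H) = 0.155.
Alice: numerator 0.768·0.019 = 0.014592; evidence = 0.014592+0.155·0.981 = 0.16665; posterior = 0.088.
Bob: numerator 0.768·0.138 = 0.10598; evidence = 0.10598+0.155·0.862 = 0.23959; posterior = 0.442.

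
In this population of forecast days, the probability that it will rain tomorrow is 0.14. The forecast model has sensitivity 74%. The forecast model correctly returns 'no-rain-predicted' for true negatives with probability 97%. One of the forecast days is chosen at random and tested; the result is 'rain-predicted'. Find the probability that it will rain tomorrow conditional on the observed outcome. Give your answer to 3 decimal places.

P(H | E) ≈ 0.801

Let H be the event that it will rain tomorrow. P(H) = 0.14, so P(¬H) = 0.86. With E the 'rain-predicted' result, P(E|H) = 0.74 and P(E|¬H) = 0.03.
P(E) = 0.74·0.14 + 0.03·0.86 = 0.10360 + 0.025800 = 0.12940.
By Bayes' theorem, P(H|E) = 0.10360 / 0.12940 = 0.801.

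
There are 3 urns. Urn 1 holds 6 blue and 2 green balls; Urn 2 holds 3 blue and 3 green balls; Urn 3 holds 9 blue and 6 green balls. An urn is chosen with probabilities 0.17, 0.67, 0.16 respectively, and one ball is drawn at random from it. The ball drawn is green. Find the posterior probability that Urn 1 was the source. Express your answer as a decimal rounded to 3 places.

P(green|Urn 1) = 0.25; P(green|Urn 2) = 0.5; P(green|Urn 3) = 0.4.
Prior × likelihood for each source: 0.17·0.25=0.04250, 0.67·0.5=0.3350, 0.16·0.4=0.06400. Summing gives P(green) = 0.44150.
P(Urn 1 | green) = 0.04250 / 0.44150 = 0.096.

Posterior probability ≈ 0.096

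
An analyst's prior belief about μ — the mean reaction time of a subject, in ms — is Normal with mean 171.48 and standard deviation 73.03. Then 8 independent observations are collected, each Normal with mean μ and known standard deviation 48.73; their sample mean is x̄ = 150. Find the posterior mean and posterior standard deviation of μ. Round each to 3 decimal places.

With known σ, the Normal prior is conjugate. Weight on the data is w = (n/σ²)/(n/σ² + 1/τ₀²) = 0.00336897/(0.00336897+0.00018750) = 0.94728.
Posterior mean = w·x̄ + (1−w)·μ₀ = 0.94728·150 + 0.052720·171.48 = 151.132. Posterior variance = 1/(0.00336897+0.00018750) = 281.178, so SD = 16.768.

Posterior mean ≈ 151.132; posterior SD ≈ 16.768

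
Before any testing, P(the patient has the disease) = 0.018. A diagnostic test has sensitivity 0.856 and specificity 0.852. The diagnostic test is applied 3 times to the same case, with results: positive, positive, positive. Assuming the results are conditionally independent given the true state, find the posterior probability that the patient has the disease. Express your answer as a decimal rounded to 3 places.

Posterior P(H) ≈ 0.780

With H the event that the patient has the disease, the joint likelihood of the observed sequence is P(data|H) = 0.856·0.856·0.856 = 0.62722 and P(data|¬H) = 0.148·0.148·0.148 = 0.0032418.
Bayes: P(H|data) = 0.018·0.62722 / (0.018·0.62722 + 0.982·0.0032418) = 0.011290/0.014473 = 0.7800.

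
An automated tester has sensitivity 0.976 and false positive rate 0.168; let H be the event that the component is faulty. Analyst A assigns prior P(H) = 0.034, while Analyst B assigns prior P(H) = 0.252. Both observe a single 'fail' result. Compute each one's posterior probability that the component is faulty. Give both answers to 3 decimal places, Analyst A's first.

Analyst A: 0.170; Analyst B: 0.662

P('+'|H) = 0.976, P('+'|¬H) = 0.168.
Analyst A: numerator 0.976·0.034 = 0.033184; evidence = 0.033184+0.168·0.966 = 0.19547; posterior = 0.170.
Analyst B: numerator 0.976·0.252 = 0.24595; evidence = 0.24595+0.168·0.748 = 0.37162; posterior = 0.662.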